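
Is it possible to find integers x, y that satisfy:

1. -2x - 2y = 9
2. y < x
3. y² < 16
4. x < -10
No

Even the single constraint (-2x - 2y = 9) is infeasible over the integers.

  - -2x - 2y = 9: every term on the left is divisible by 2, so the LHS ≡ 0 (mod 2), but the RHS 9 is not — no integer solution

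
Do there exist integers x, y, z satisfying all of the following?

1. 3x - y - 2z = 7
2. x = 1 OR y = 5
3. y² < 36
Yes

Take x = 1, y = 0, z = -2. Substituting into each constraint:
  (1) 3(1) + 0 - 2(-2) = 7 ✓
  (2) x = 1, target 1 ✓ (first branch holds)
  (3) y² = (0)² = 0, and 0 < 36 ✓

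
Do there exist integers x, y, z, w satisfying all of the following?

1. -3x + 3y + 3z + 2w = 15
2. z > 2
Yes

Take x = 0, y = 0, z = 5, w = 0. Substituting into each constraint:
  (1) -3(0) + 3(0) + 3(5) + 2(0) = 15 ✓
  (2) 5 > 2 ✓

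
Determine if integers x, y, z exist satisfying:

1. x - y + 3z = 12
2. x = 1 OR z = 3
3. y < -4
Yes

Take x = 1, y = -11, z = 0. Substituting into each constraint:
  (1) 1 + 11 + 3(0) = 12 ✓
  (2) x = 1, target 1 ✓ (first branch holds)
  (3) -11 < -4 ✓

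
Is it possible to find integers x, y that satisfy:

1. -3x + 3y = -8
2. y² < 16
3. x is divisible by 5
No

Even the single constraint (-3x + 3y = -8) is infeasible over the integers.

  - -3x + 3y = -8: every term on the left is divisible by 3, so the LHS ≡ 0 (mod 3), but the RHS -8 is not — no integer solution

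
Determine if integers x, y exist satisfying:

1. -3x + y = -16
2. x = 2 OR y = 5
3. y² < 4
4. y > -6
No

The full constraint system is jointly infeasible over the integers. Each constraint and what it forces:

  - -3x + y = -16: is a linear equation tying the variables together
  - x = 2 OR y = 5: forces a choice: either x = 2 or y = 5
  - y² < 4: restricts y to |y| ≤ 1
  - y > -6: bounds one variable relative to a constant

Split on the disjunction (x = 2 OR y = 5):
  • If x = 2: the equation forces y = -10, but y² < 4 requires |y| ≤ 1.
  • If y = 5: this contradicts y² < 4, which requires |y| ≤ 1.
Both branches are infeasible, so the system has no integer solution.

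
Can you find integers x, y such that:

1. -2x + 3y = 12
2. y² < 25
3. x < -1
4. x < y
Yes

Take x = -6, y = 0. Substituting into each constraint:
  (1) -2(-6) + 3(0) = 12 ✓
  (2) y² = (0)² = 0, and 0 < 25 ✓
  (3) -6 < -1 ✓
  (4) -6 < 0 ✓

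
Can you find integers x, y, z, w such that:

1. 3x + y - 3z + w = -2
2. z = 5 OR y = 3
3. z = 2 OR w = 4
Yes

Take x = 0, y = 3, z = 2, w = 1. Substituting into each constraint:
  (1) 3(0) + 3 - 3(2) + 1 = -2 ✓
  (2) y = 3, target 3 ✓ (second branch holds)
  (3) z = 2, target 2 ✓ (first branch holds)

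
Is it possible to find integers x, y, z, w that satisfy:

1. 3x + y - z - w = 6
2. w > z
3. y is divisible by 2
Yes

Take x = 1, y = 0, z = -3, w = 0. Substituting into each constraint:
  (1) 3(1) + 0 + 3 + 0 = 6 ✓
  (2) 0 > -3 ✓
  (3) 0 = 2 × 0, remainder 0 ✓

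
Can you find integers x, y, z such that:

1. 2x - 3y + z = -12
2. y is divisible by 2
Yes

Take x = 0, y = 0, z = -12. Substituting into each constraint:
  (1) 2(0) - 3(0) + (-12) = -12 ✓
  (2) 0 = 2 × 0, remainder 0 ✓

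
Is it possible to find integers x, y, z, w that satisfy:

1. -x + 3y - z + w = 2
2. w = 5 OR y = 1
Yes

Take x = 0, y = 1, z = 1, w = 0. Substituting into each constraint:
  (1) 0 + 3(1) + (-1) + 0 = 2 ✓
  (2) y = 1, target 1 ✓ (second branch holds)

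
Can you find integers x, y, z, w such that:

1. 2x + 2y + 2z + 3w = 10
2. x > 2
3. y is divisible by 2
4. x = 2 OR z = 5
Yes

Take x = 3, y = 0, z = 5, w = -2. Substituting into each constraint:
  (1) 2(3) + 2(0) + 2(5) + 3(-2) = 10 ✓
  (2) 3 > 2 ✓
  (3) 0 = 2 × 0, remainder 0 ✓
  (4) z = 5, target 5 ✓ (second branch holds)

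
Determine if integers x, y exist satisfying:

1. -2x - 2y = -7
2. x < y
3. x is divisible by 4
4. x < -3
No

Even the single constraint (-2x - 2y = -7) is infeasible over the integers.

  - -2x - 2y = -7: every term on the left is divisible by 2, so the LHS ≡ 0 (mod 2), but the RHS -7 is not — no integer solution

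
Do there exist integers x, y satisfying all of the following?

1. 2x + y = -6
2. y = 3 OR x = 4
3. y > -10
No

The full constraint system is jointly infeasible over the integers. Each constraint and what it forces:

  - 2x + y = -6: is a linear equation tying the variables together
  - y = 3 OR x = 4: forces a choice: either y = 3 or x = 4
  - y > -10: bounds one variable relative to a constant

Split on the disjunction (y = 3 OR x = 4):
  • If y = 3: with y = 3, every remaining term of the linear equation is divisible by 2, so the left side is ≡ 0 (mod 2); but the right side -9 ≡ 1 (mod 2). No integers can satisfy it.
  • If x = 4: the equation forces y = -14, which contradicts the bound y ≥ -9.
Both branches are infeasible, so the system has no integer solution.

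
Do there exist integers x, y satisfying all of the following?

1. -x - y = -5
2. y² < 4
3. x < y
No

The full constraint system is jointly infeasible over the integers. Each constraint and what it forces:

  - -x - y = -5: is a linear equation tying the variables together
  - y² < 4: restricts y to |y| ≤ 1
  - x < y: bounds one variable relative to another variable

Propagating the comparison: x < y and y ≤ 1 give x ≤ 0. Range argument: with x ∈ [−∞, 0], y ∈ [-1, 1], the left side of the equation is at least -1, but the right side is -5 < -1. No integer solution exists.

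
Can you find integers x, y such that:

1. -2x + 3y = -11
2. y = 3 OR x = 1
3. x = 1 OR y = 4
Yes

Take x = 1, y = -3. Substituting into each constraint:
  (1) -2(1) + 3(-3) = -11 ✓
  (2) x = 1, target 1 ✓ (second branch holds)
  (3) x = 1, target 1 ✓ (first branch holds)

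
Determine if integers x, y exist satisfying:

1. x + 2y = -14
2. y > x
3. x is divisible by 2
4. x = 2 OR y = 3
Yes

Take x = -20, y = 3. Substituting into each constraint:
  (1) (-20) + 2(3) = -14 ✓
  (2) 3 > -20 ✓
  (3) -20 = 2 × -10, remainder 0 ✓
  (4) y = 3, target 3 ✓ (second branch holds)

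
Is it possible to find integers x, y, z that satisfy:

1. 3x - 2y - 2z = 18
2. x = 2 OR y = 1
Yes

Take x = 0, y = 1, z = -10. Substituting into each constraint:
  (1) 3(0) - 2(1) - 2(-10) = 18 ✓
  (2) y = 1, target 1 ✓ (second branch holds)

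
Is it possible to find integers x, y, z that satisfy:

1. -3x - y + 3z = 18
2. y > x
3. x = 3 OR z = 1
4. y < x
No

A contradictory subset is {y > x, y < x}. No integer assignment can satisfy these jointly:

  - y > x: bounds one variable relative to another variable
  - y < x: bounds one variable relative to another variable

Direct contradiction: y > x and x > y cannot both hold.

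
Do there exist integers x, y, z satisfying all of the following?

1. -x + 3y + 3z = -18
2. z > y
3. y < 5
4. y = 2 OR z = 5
Yes

Take x = 33, y = 2, z = 3. Substituting into each constraint:
  (1) (-33) + 3(2) + 3(3) = -18 ✓
  (2) 3 > 2 ✓
  (3) 2 < 5 ✓
  (4) y = 2, target 2 ✓ (first branch holds)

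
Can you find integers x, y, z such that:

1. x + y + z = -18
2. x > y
Yes

Take x = 1, y = 0, z = -19. Substituting into each constraint:
  (1) 1 + 0 + (-19) = -18 ✓
  (2) 1 > 0 ✓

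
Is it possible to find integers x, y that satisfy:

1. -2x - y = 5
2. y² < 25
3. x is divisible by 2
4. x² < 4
No

The full constraint system is jointly infeasible over the integers. Each constraint and what it forces:

  - -2x - y = 5: is a linear equation tying the variables together
  - y² < 25: restricts y to |y| ≤ 4
  - x is divisible by 2: restricts x to multiples of 2
  - x² < 4: restricts x to |x| ≤ 1

The quadratic bounds confine the variables to a finite set (x ∈ {-1, …, 1}, y ∈ {-4, …, 4}); checking each of the 27 combinations against the remaining constraints yields no solution.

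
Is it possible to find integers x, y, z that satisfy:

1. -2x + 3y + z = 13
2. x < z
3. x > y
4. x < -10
Yes

Take x = -11, y = -12, z = 27. Substituting into each constraint:
  (1) -2(-11) + 3(-12) + 27 = 13 ✓
  (2) -11 < 27 ✓
  (3) -11 > -12 ✓
  (4) -11 < -10 ✓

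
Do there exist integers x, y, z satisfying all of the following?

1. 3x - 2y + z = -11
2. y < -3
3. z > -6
Yes

Take x = -7, y = -5, z = 0. Substituting into each constraint:
  (1) 3(-7) - 2(-5) + 0 = -11 ✓
  (2) -5 < -3 ✓
  (3) 0 > -6 ✓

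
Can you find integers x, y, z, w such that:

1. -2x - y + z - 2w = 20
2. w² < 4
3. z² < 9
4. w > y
Yes

Take x = -11, y = 0, z = 0, w = 1. Substituting into each constraint:
  (1) -2(-11) + 0 + 0 - 2(1) = 20 ✓
  (2) w² = (1)² = 1, and 1 < 4 ✓
  (3) z² = (0)² = 0, and 0 < 9 ✓
  (4) 1 > 0 ✓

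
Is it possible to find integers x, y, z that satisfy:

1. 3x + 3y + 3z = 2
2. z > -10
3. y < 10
No

Even the single constraint (3x + 3y + 3z = 2) is infeasible over the integers.

  - 3x + 3y + 3z = 2: every term on the left is divisible by 3, so the LHS ≡ 0 (mod 3), but the RHS 2 is not — no integer solution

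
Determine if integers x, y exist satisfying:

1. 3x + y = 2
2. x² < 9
Yes

Take x = 0, y = 2. Substituting into each constraint:
  (1) 3(0) + 2 = 2 ✓
  (2) x² = (0)² = 0, and 0 < 9 ✓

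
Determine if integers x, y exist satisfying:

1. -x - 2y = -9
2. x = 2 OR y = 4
Yes

Take x = 1, y = 4. Substituting into each constraint:
  (1) (-1) - 2(4) = -9 ✓
  (2) y = 4, target 4 ✓ (second branch holds)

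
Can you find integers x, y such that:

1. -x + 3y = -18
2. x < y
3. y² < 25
No

The full constraint system is jointly infeasible over the integers. Each constraint and what it forces:

  - -x + 3y = -18: is a linear equation tying the variables together
  - x < y: bounds one variable relative to another variable
  - y² < 25: restricts y to |y| ≤ 4

Propagating the comparison: x < y and y ≤ 4 give x ≤ 3. Range argument: with x ∈ [−∞, 3], y ∈ [-4, 4], the left side of the equation is at least -15, but the right side is -18 < -15. No integer solution exists.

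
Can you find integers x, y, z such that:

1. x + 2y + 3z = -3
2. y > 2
Yes

Take x = -9, y = 3, z = 0. Substituting into each constraint:
  (1) (-9) + 2(3) + 3(0) = -3 ✓
  (2) 3 > 2 ✓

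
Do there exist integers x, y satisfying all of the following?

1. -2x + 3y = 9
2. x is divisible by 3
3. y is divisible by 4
No

A contradictory subset is {-2x + 3y = 9, y is divisible by 4}. No integer assignment can satisfy these jointly:

  - -2x + 3y = 9: is a linear equation tying the variables together
  - y is divisible by 4: restricts y to multiples of 4

Modular obstruction: writing y = 4y', every remaining term of the linear equation is divisible by 2, so the left side is ≡ 0 (mod 2); but the right side 9 ≡ 1 (mod 2). No integers can satisfy it.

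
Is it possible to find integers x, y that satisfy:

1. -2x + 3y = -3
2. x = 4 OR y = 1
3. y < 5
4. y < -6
No

A contradictory subset is {-2x + 3y = -3, x = 4 OR y = 1, y < -6}. No integer assignment can satisfy these jointly:

  - -2x + 3y = -3: is a linear equation tying the variables together
  - x = 4 OR y = 1: forces a choice: either x = 4 or y = 1
  - y < -6: bounds one variable relative to a constant

Split on the disjunction (x = 4 OR y = 1):
  • If x = 4: with x = 4, every remaining term of the linear equation is divisible by 3, so the left side is ≡ 0 (mod 3); but the right side 5 ≡ 2 (mod 3). No integers can satisfy it.
  • If y = 1: this contradicts the bound y ≤ -7.
Both branches are infeasible, so the system has no integer solution.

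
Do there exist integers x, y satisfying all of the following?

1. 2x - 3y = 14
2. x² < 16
Yes

Take x = -2, y = -6. Substituting into each constraint:
  (1) 2(-2) - 3(-6) = 14 ✓
  (2) x² = (-2)² = 4, and 4 < 16 ✓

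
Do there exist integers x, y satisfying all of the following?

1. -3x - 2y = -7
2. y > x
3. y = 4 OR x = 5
No

The full constraint system is jointly infeasible over the integers. Each constraint and what it forces:

  - -3x - 2y = -7: is a linear equation tying the variables together
  - y > x: bounds one variable relative to another variable
  - y = 4 OR x = 5: forces a choice: either y = 4 or x = 5

Split on the disjunction (y = 4 OR x = 5):
  • If y = 4: with y = 4, every remaining term of the linear equation is divisible by 3, so the left side is ≡ 0 (mod 3); but the right side 1 ≡ 1 (mod 3). No integers can satisfy it.
  • If x = 5: the equation forces y = -4, giving (x, y) = (5, -4), which violates y > x.
Both branches are infeasible, so the system has no integer solution.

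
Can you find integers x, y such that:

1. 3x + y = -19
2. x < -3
Yes

Take x = -4, y = -7. Substituting into each constraint:
  (1) 3(-4) + (-7) = -19 ✓
  (2) -4 < -3 ✓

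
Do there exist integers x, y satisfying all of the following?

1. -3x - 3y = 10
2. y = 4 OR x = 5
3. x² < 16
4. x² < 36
No

Even the single constraint (-3x - 3y = 10) is infeasible over the integers.

  - -3x - 3y = 10: every term on the left is divisible by 3, so the LHS ≡ 0 (mod 3), but the RHS 10 is not — no integer solution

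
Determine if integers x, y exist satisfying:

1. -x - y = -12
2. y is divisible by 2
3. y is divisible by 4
Yes

Take x = 12, y = 0. Substituting into each constraint:
  (1) (-12) + 0 = -12 ✓
  (2) 0 = 2 × 0, remainder 0 ✓
  (3) 0 = 4 × 0, remainder 0 ✓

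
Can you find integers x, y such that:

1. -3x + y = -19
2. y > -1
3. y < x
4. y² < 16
Yes

Take x = 7, y = 2. Substituting into each constraint:
  (1) -3(7) + 2 = -19 ✓
  (2) 2 > -1 ✓
  (3) 2 < 7 ✓
  (4) y² = (2)² = 4, and 4 < 16 ✓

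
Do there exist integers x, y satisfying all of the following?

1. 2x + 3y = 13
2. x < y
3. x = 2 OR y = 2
Yes

Take x = 2, y = 3. Substituting into each constraint:
  (1) 2(2) + 3(3) = 13 ✓
  (2) 2 < 3 ✓
  (3) x = 2, target 2 ✓ (first branch holds)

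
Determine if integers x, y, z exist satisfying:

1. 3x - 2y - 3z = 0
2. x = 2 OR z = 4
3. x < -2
Yes

Take x = -4, y = -12, z = 4. Substituting into each constraint:
  (1) 3(-4) - 2(-12) - 3(4) = 0 ✓
  (2) z = 4, target 4 ✓ (second branch holds)
  (3) -4 < -2 ✓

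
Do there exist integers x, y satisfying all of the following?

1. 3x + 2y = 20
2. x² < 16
Yes

Take x = 0, y = 10. Substituting into each constraint:
  (1) 3(0) + 2(10) = 20 ✓
  (2) x² = (0)² = 0, and 0 < 16 ✓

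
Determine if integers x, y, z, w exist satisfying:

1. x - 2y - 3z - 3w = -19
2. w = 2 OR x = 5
Yes

Take x = 5, y = 0, z = 7, w = 1. Substituting into each constraint:
  (1) 5 - 2(0) - 3(7) - 3(1) = -19 ✓
  (2) x = 5, target 5 ✓ (second branch holds)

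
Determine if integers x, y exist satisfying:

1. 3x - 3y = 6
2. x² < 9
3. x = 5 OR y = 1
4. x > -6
No

A contradictory subset is {3x - 3y = 6, x² < 9, x = 5 OR y = 1}. No integer assignment can satisfy these jointly:

  - 3x - 3y = 6: is a linear equation tying the variables together
  - x² < 9: restricts x to |x| ≤ 2
  - x = 5 OR y = 1: forces a choice: either x = 5 or y = 1

Split on the disjunction (x = 5 OR y = 1):
  • If x = 5: this contradicts x² < 9, which requires |x| ≤ 2.
  • If y = 1: the equation forces x = 3, but x² < 9 requires |x| ≤ 2.
Both branches are infeasible, so the system has no integer solution.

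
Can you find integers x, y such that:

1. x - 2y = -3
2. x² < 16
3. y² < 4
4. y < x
No

A contradictory subset is {x - 2y = -3, x² < 16, y < x}. No integer assignment can satisfy these jointly:

  - x - 2y = -3: is a linear equation tying the variables together
  - x² < 16: restricts x to |x| ≤ 3
  - y < x: bounds one variable relative to another variable

The bounds confine x to {-3, -2, -1, 0, 1, 2, 3}. For each value, substitute into the equation:
  • x = -3: the equation forces y = 0, but x > y fails since -3 ≤ 0.
  • x = -2: the equation gives -2y = -1, so y would not be an integer.
  • x = -1: the equation forces y = 1, but x > y fails since -1 ≤ 1.
  • x = 0: the equation gives -2y = -3, so y would not be an integer.
  • x = 1: the equation forces y = 2, but x > y fails since 1 ≤ 2.
  • x = 2: the equation gives -2y = -5, so y would not be an integer.
  • x = 3: the equation forces y = 3, but x > y fails since 3 ≤ 3.
Every case fails, so no integer solution exists.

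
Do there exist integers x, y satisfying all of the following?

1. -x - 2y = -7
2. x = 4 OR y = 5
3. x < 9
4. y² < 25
No

A contradictory subset is {-x - 2y = -7, x = 4 OR y = 5, y² < 25}. No integer assignment can satisfy these jointly:

  - -x - 2y = -7: is a linear equation tying the variables together
  - x = 4 OR y = 5: forces a choice: either x = 4 or y = 5
  - y² < 25: restricts y to |y| ≤ 4

Split on the disjunction (x = 4 OR y = 5):
  • If x = 4: with x = 4, every remaining term of the linear equation is divisible by 2, so the left side is ≡ 0 (mod 2); but the right side -3 ≡ 1 (mod 2). No integers can satisfy it.
  • If y = 5: this contradicts y² < 25, which requires |y| ≤ 4.
Both branches are infeasible, so the system has no integer solution.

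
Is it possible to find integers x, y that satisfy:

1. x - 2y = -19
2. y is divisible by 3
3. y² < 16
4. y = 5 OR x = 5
No

A contradictory subset is {x - 2y = -19, y² < 16, y = 5 OR x = 5}. No integer assignment can satisfy these jointly:

  - x - 2y = -19: is a linear equation tying the variables together
  - y² < 16: restricts y to |y| ≤ 3
  - y = 5 OR x = 5: forces a choice: either y = 5 or x = 5

Split on the disjunction (y = 5 OR x = 5):
  • If y = 5: this contradicts y² < 16, which requires |y| ≤ 3.
  • If x = 5: the equation forces y = 12, but y² < 16 requires |y| ≤ 3.
Both branches are infeasible, so the system has no integer solution.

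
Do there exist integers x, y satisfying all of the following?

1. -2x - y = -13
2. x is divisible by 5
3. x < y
Yes

Take x = 0, y = 13. Substituting into each constraint:
  (1) -2(0) + (-13) = -13 ✓
  (2) 0 = 5 × 0, remainder 0 ✓
  (3) 0 < 13 ✓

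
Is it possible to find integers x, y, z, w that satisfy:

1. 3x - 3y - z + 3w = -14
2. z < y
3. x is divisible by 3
Yes

Take x = 0, y = 0, z = -1, w = -5. Substituting into each constraint:
  (1) 3(0) - 3(0) + 1 + 3(-5) = -14 ✓
  (2) -1 < 0 ✓
  (3) 0 = 3 × 0, remainder 0 ✓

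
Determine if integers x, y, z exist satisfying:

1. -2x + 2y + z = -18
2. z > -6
Yes

Take x = 0, y = -9, z = 0. Substituting into each constraint:
  (1) -2(0) + 2(-9) + 0 = -18 ✓
  (2) 0 > -6 ✓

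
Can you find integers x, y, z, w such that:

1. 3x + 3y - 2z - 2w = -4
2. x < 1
Yes

Take x = 0, y = 0, z = 0, w = 2. Substituting into each constraint:
  (1) 3(0) + 3(0) - 2(0) - 2(2) = -4 ✓
  (2) 0 < 1 ✓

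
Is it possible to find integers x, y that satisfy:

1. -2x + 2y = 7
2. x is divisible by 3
No

Even the single constraint (-2x + 2y = 7) is infeasible over the integers.

  - -2x + 2y = 7: every term on the left is divisible by 2, so the LHS ≡ 0 (mod 2), but the RHS 7 is not — no integer solution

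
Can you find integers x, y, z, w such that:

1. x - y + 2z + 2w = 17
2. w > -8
Yes

Take x = 17, y = 0, z = 0, w = 0. Substituting into each constraint:
  (1) 17 + 0 + 2(0) + 2(0) = 17 ✓
  (2) 0 > -8 ✓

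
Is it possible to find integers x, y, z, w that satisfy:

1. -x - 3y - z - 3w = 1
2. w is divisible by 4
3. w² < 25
Yes

Take x = 0, y = 0, z = -1, w = 0. Substituting into each constraint:
  (1) 0 - 3(0) + 1 - 3(0) = 1 ✓
  (2) 0 = 4 × 0, remainder 0 ✓
  (3) w² = (0)² = 0, and 0 < 25 ✓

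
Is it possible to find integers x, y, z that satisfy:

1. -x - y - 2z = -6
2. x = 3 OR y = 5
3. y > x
Yes

Take x = 3, y = 5, z = -1. Substituting into each constraint:
  (1) (-3) + (-5) - 2(-1) = -6 ✓
  (2) x = 3, target 3 ✓ (first branch holds)
  (3) 5 > 3 ✓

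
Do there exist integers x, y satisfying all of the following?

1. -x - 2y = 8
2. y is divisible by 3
Yes

Take x = -8, y = 0. Substituting into each constraint:
  (1) 8 - 2(0) = 8 ✓
  (2) 0 = 3 × 0, remainder 0 ✓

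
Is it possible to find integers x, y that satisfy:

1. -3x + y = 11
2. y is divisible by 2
Yes

Take x = -3, y = 2. Substituting into each constraint:
  (1) -3(-3) + 2 = 11 ✓
  (2) 2 = 2 × 1, remainder 0 ✓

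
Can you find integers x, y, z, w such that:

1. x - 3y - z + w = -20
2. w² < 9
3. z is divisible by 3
Yes

Take x = -22, y = 0, z = 0, w = 2. Substituting into each constraint:
  (1) (-22) - 3(0) + 0 + 2 = -20 ✓
  (2) w² = (2)² = 4, and 4 < 9 ✓
  (3) 0 = 3 × 0, remainder 0 ✓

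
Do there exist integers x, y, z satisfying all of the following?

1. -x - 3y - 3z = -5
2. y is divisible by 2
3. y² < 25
Yes

Take x = 5, y = 0, z = 0. Substituting into each constraint:
  (1) (-5) - 3(0) - 3(0) = -5 ✓
  (2) 0 = 2 × 0, remainder 0 ✓
  (3) y² = (0)² = 0, and 0 < 25 ✓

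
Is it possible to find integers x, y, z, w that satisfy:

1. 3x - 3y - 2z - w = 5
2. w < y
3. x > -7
Yes

Take x = 2, y = 0, z = 1, w = -1. Substituting into each constraint:
  (1) 3(2) - 3(0) - 2(1) + 1 = 5 ✓
  (2) -1 < 0 ✓
  (3) 2 > -7 ✓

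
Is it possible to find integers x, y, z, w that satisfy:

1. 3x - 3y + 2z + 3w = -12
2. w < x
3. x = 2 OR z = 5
Yes

Take x = 2, y = 11, z = 6, w = 1. Substituting into each constraint:
  (1) 3(2) - 3(11) + 2(6) + 3(1) = -12 ✓
  (2) 1 < 2 ✓
  (3) x = 2, target 2 ✓ (first branch holds)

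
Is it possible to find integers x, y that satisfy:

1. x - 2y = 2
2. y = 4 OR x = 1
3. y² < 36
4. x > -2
Yes

Take x = 10, y = 4. Substituting into each constraint:
  (1) 10 - 2(4) = 2 ✓
  (2) y = 4, target 4 ✓ (first branch holds)
  (3) y² = (4)² = 16, and 16 < 36 ✓
  (4) 10 > -2 ✓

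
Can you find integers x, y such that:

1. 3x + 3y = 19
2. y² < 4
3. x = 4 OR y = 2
No

Even the single constraint (3x + 3y = 19) is infeasible over the integers.

  - 3x + 3y = 19: every term on the left is divisible by 3, so the LHS ≡ 0 (mod 3), but the RHS 19 is not — no integer solution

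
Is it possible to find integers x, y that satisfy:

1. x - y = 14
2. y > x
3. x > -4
No

A contradictory subset is {x - y = 14, y > x}. No integer assignment can satisfy these jointly:

  - x - y = 14: is a linear equation tying the variables together
  - y > x: bounds one variable relative to another variable

From the equation, x − y = 14, i.e. y − x = -14; but y > x requires y − x ≥ 1. Contradiction.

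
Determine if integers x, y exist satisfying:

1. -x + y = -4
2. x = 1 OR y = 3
Yes

Take x = 7, y = 3. Substituting into each constraint:
  (1) (-7) + 3 = -4 ✓
  (2) y = 3, target 3 ✓ (second branch holds)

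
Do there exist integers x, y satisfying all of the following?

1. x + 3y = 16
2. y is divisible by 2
Yes

Take x = 16, y = 0. Substituting into each constraint:
  (1) 16 + 3(0) = 16 ✓
  (2) 0 = 2 × 0, remainder 0 ✓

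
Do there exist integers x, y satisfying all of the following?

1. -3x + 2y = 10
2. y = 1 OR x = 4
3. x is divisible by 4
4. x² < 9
No

A contradictory subset is {-3x + 2y = 10, y = 1 OR x = 4, x² < 9}. No integer assignment can satisfy these jointly:

  - -3x + 2y = 10: is a linear equation tying the variables together
  - y = 1 OR x = 4: forces a choice: either y = 1 or x = 4
  - x² < 9: restricts x to |x| ≤ 2

Split on the disjunction (y = 1 OR x = 4):
  • If y = 1: with y = 1, every remaining term of the linear equation is divisible by 3, so the left side is ≡ 0 (mod 3); but the right side 8 ≡ 2 (mod 3). No integers can satisfy it.
  • If x = 4: this contradicts x² < 9, which requires |x| ≤ 2.
Both branches are infeasible, so the system has no integer solution.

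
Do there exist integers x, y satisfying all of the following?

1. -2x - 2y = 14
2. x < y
Yes

Take x = -4, y = -3. Substituting into each constraint:
  (1) -2(-4) - 2(-3) = 14 ✓
  (2) -4 < -3 ✓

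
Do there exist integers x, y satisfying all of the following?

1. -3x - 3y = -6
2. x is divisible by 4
Yes

Take x = 0, y = 2. Substituting into each constraint:
  (1) -3(0) - 3(2) = -6 ✓
  (2) 0 = 4 × 0, remainder 0 ✓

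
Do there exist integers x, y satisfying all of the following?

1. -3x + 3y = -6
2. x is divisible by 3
Yes

Take x = 0, y = -2. Substituting into each constraint:
  (1) -3(0) + 3(-2) = -6 ✓
  (2) 0 = 3 × 0, remainder 0 ✓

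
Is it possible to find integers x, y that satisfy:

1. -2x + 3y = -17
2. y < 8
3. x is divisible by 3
No

A contradictory subset is {-2x + 3y = -17, x is divisible by 3}. No integer assignment can satisfy these jointly:

  - -2x + 3y = -17: is a linear equation tying the variables together
  - x is divisible by 3: restricts x to multiples of 3

Modular obstruction: writing x = 3x', every remaining term of the linear equation is divisible by 3, so the left side is ≡ 0 (mod 3); but the right side -17 ≡ 1 (mod 3). No integers can satisfy it.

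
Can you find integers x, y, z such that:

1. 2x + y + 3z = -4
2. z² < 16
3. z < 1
Yes

Take x = 0, y = -4, z = 0. Substituting into each constraint:
  (1) 2(0) + (-4) + 3(0) = -4 ✓
  (2) z² = (0)² = 0, and 0 < 16 ✓
  (3) 0 < 1 ✓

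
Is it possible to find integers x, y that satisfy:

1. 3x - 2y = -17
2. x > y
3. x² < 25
No

The full constraint system is jointly infeasible over the integers. Each constraint and what it forces:

  - 3x - 2y = -17: is a linear equation tying the variables together
  - x > y: bounds one variable relative to another variable
  - x² < 25: restricts x to |x| ≤ 4

The bounds confine x to {-4, -3, -2, -1, 0, 1, 2, 3, 4}. For each value, substitute into the equation:
  • x = -4: the equation gives -2y = -5, so y would not be an integer.
  • x = -3: the equation forces y = 4, but x > y fails since -3 ≤ 4.
  • x = -2: the equation gives -2y = -11, so y would not be an integer.
  • x = -1: the equation forces y = 7, but x > y fails since -1 ≤ 7.
  • x = 0: the equation gives -2y = -17, so y would not be an integer.
  • x = 1: the equation forces y = 10, but x > y fails since 1 ≤ 10.
  • x = 2: the equation gives -2y = -23, so y would not be an integer.
  • x = 3: the equation forces y = 13, but x > y fails since 3 ≤ 13.
  • x = 4: the equation gives -2y = -29, so y would not be an integer.
Every case fails, so no integer solution exists.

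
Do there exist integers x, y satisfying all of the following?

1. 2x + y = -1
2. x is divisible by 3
Yes

Take x = 0, y = -1. Substituting into each constraint:
  (1) 2(0) + (-1) = -1 ✓
  (2) 0 = 3 × 0, remainder 0 ✓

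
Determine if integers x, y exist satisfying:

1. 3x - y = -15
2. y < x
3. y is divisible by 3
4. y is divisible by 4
Yes

Take x = -9, y = -12. Substituting into each constraint:
  (1) 3(-9) + 12 = -15 ✓
  (2) -12 < -9 ✓
  (3) -12 = 3 × -4, remainder 0 ✓
  (4) -12 = 4 × -3, remainder 0 ✓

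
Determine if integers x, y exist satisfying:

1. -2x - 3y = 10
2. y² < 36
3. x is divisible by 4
Yes

Take x = -8, y = 2. Substituting into each constraint:
  (1) -2(-8) - 3(2) = 10 ✓
  (2) y² = (2)² = 4, and 4 < 36 ✓
  (3) -8 = 4 × -2, remainder 0 ✓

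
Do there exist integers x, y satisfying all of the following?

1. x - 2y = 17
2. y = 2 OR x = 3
Yes

Take x = 21, y = 2. Substituting into each constraint:
  (1) 21 - 2(2) = 17 ✓
  (2) y = 2, target 2 ✓ (first branch holds)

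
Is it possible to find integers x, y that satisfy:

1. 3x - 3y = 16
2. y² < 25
No

Even the single constraint (3x - 3y = 16) is infeasible over the integers.

  - 3x - 3y = 16: every term on the left is divisible by 3, so the LHS ≡ 0 (mod 3), but the RHS 16 is not — no integer solution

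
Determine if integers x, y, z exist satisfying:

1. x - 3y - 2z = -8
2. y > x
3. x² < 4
Yes

Take x = 0, y = 2, z = 1. Substituting into each constraint:
  (1) 0 - 3(2) - 2(1) = -8 ✓
  (2) 2 > 0 ✓
  (3) x² = (0)² = 0, and 0 < 4 ✓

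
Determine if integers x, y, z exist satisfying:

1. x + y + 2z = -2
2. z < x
Yes

Take x = 0, y = 0, z = -1. Substituting into each constraint:
  (1) 0 + 0 + 2(-1) = -2 ✓
  (2) -1 < 0 ✓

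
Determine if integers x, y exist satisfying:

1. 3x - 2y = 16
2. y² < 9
Yes

Take x = 6, y = 1. Substituting into each constraint:
  (1) 3(6) - 2(1) = 16 ✓
  (2) y² = (1)² = 1, and 1 < 9 ✓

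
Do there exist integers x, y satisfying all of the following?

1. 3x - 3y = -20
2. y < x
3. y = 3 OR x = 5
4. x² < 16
No

Even the single constraint (3x - 3y = -20) is infeasible over the integers.

  - 3x - 3y = -20: every term on the left is divisible by 3, so the LHS ≡ 0 (mod 3), but the RHS -20 is not — no integer solution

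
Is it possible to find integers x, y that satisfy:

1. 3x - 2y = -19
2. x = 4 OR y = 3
No

The full constraint system is jointly infeasible over the integers. Each constraint and what it forces:

  - 3x - 2y = -19: is a linear equation tying the variables together
  - x = 4 OR y = 3: forces a choice: either x = 4 or y = 3

Split on the disjunction (x = 4 OR y = 3):
  • If x = 4: with x = 4, every remaining term of the linear equation is divisible by 2, so the left side is ≡ 0 (mod 2); but the right side -31 ≡ 1 (mod 2). No integers can satisfy it.
  • If y = 3: with y = 3, every remaining term of the linear equation is divisible by 3, so the left side is ≡ 0 (mod 3); but the right side -13 ≡ 2 (mod 3). No integers can satisfy it.
Both branches are infeasible, so the system has no integer solution.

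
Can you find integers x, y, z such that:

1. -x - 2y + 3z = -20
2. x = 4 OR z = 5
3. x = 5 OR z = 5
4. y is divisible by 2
Yes

Take x = 3, y = 16, z = 5. Substituting into each constraint:
  (1) (-3) - 2(16) + 3(5) = -20 ✓
  (2) z = 5, target 5 ✓ (second branch holds)
  (3) z = 5, target 5 ✓ (second branch holds)
  (4) 16 = 2 × 8, remainder 0 ✓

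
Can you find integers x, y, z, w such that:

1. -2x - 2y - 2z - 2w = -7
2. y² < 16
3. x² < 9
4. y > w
No

Even the single constraint (-2x - 2y - 2z - 2w = -7) is infeasible over the integers.

  - -2x - 2y - 2z - 2w = -7: every term on the left is divisible by 2, so the LHS ≡ 0 (mod 2), but the RHS -7 is not — no integer solution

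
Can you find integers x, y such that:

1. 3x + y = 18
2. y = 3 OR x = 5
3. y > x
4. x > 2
No

A contradictory subset is {3x + y = 18, y = 3 OR x = 5, y > x}. No integer assignment can satisfy these jointly:

  - 3x + y = 18: is a linear equation tying the variables together
  - y = 3 OR x = 5: forces a choice: either y = 3 or x = 5
  - y > x: bounds one variable relative to another variable

Split on the disjunction (y = 3 OR x = 5):
  • If y = 3: the equation forces x = 5, giving (y, x) = (3, 5), which violates y > x.
  • If x = 5: the equation forces y = 3, giving (x, y) = (5, 3), which violates y > x.
Both branches are infeasible, so the system has no integer solution.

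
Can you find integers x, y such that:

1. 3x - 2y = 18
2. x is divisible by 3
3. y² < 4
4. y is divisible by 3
Yes

Take x = 6, y = 0. Substituting into each constraint:
  (1) 3(6) - 2(0) = 18 ✓
  (2) 6 = 3 × 2, remainder 0 ✓
  (3) y² = (0)² = 0, and 0 < 4 ✓
  (4) 0 = 3 × 0, remainder 0 ✓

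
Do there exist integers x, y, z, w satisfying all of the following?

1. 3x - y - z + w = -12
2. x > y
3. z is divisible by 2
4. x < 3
Yes

Take x = 0, y = -1, z = 0, w = -13. Substituting into each constraint:
  (1) 3(0) + 1 + 0 + (-13) = -12 ✓
  (2) 0 > -1 ✓
  (3) 0 = 2 × 0, remainder 0 ✓
  (4) 0 < 3 ✓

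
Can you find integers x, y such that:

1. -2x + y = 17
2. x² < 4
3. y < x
No

The full constraint system is jointly infeasible over the integers. Each constraint and what it forces:

  - -2x + y = 17: is a linear equation tying the variables together
  - x² < 4: restricts x to |x| ≤ 1
  - y < x: bounds one variable relative to another variable

Propagating the comparison: y < x and x ≤ 1 give y ≤ 0. Range argument: with x ∈ [-1, 1], y ∈ [−∞, 0], the left side of the equation is at most 2, but the right side is 17 > 2. No integer solution exists.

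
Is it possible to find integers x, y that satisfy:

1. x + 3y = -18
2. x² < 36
Yes

Take x = 0, y = -6. Substituting into each constraint:
  (1) 0 + 3(-6) = -18 ✓
  (2) x² = (0)² = 0, and 0 < 36 ✓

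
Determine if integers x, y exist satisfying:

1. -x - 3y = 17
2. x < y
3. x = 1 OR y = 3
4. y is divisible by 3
Yes

Take x = -26, y = 3. Substituting into each constraint:
  (1) 26 - 3(3) = 17 ✓
  (2) -26 < 3 ✓
  (3) y = 3, target 3 ✓ (second branch holds)
  (4) 3 = 3 × 1, remainder 0 ✓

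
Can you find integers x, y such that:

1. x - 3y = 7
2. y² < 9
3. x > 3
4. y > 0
Yes

Take x = 10, y = 1. Substituting into each constraint:
  (1) 10 - 3(1) = 7 ✓
  (2) y² = (1)² = 1, and 1 < 9 ✓
  (3) 10 > 3 ✓
  (4) 1 > 0 ✓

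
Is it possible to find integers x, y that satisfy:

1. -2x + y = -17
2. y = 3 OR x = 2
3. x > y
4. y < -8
Yes

Take x = 2, y = -13. Substituting into each constraint:
  (1) -2(2) + (-13) = -17 ✓
  (2) x = 2, target 2 ✓ (second branch holds)
  (3) 2 > -13 ✓
  (4) -13 < -8 ✓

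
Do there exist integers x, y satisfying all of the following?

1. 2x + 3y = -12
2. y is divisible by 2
Yes

Take x = -6, y = 0. Substituting into each constraint:
  (1) 2(-6) + 3(0) = -12 ✓
  (2) 0 = 2 × 0, remainder 0 ✓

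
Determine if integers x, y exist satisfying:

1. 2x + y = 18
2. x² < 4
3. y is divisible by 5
Yes

Take x = -1, y = 20. Substituting into each constraint:
  (1) 2(-1) + 20 = 18 ✓
  (2) x² = (-1)² = 1, and 1 < 4 ✓
  (3) 20 = 5 × 4, remainder 0 ✓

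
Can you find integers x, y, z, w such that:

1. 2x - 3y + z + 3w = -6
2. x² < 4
Yes

Take x = 0, y = 0, z = 0, w = -2. Substituting into each constraint:
  (1) 2(0) - 3(0) + 0 + 3(-2) = -6 ✓
  (2) x² = (0)² = 0, and 0 < 4 ✓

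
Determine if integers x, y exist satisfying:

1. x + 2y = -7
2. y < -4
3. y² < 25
No

A contradictory subset is {y < -4, y² < 25}. No integer assignment can satisfy these jointly:

  - y < -4: bounds one variable relative to a constant
  - y² < 25: restricts y to |y| ≤ 4

Direct contradiction: the bounds on y require y ≥ -4 and y ≤ -5 simultaneously, which is empty.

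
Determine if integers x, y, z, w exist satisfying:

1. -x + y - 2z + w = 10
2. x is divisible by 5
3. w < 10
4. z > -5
Yes

Take x = 0, y = 0, z = -4, w = 2. Substituting into each constraint:
  (1) 0 + 0 - 2(-4) + 2 = 10 ✓
  (2) 0 = 5 × 0, remainder 0 ✓
  (3) 2 < 10 ✓
  (4) -4 > -5 ✓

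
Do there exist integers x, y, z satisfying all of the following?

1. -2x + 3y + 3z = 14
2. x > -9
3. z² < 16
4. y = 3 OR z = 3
Yes

Take x = -4, y = 3, z = -1. Substituting into each constraint:
  (1) -2(-4) + 3(3) + 3(-1) = 14 ✓
  (2) -4 > -9 ✓
  (3) z² = (-1)² = 1, and 1 < 16 ✓
  (4) y = 3, target 3 ✓ (first branch holds)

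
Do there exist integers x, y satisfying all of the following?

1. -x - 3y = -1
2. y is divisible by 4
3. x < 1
Yes

Take x = -11, y = 4. Substituting into each constraint:
  (1) 11 - 3(4) = -1 ✓
  (2) 4 = 4 × 1, remainder 0 ✓
  (3) -11 < 1 ✓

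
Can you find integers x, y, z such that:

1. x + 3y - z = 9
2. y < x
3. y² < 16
Yes

Take x = 0, y = -1, z = -12. Substituting into each constraint:
  (1) 0 + 3(-1) + 12 = 9 ✓
  (2) -1 < 0 ✓
  (3) y² = (-1)² = 1, and 1 < 16 ✓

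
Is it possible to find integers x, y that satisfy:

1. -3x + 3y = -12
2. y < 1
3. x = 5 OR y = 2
No

The full constraint system is jointly infeasible over the integers. Each constraint and what it forces:

  - -3x + 3y = -12: is a linear equation tying the variables together
  - y < 1: bounds one variable relative to a constant
  - x = 5 OR y = 2: forces a choice: either x = 5 or y = 2

Split on the disjunction (x = 5 OR y = 2):
  • If x = 5: the equation forces y = 1, which contradicts the bound y ≤ 0.
  • If y = 2: this contradicts the bound y ≤ 0.
Both branches are infeasible, so the system has no integer solution.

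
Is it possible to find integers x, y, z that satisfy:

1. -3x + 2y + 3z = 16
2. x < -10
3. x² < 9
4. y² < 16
No

A contradictory subset is {x < -10, x² < 9}. No integer assignment can satisfy these jointly:

  - x < -10: bounds one variable relative to a constant
  - x² < 9: restricts x to |x| ≤ 2

Direct contradiction: the bounds on x require x ≥ -2 and x ≤ -11 simultaneously, which is empty.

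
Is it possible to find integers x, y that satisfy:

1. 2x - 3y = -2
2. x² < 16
Yes

Take x = 2, y = 2. Substituting into each constraint:
  (1) 2(2) - 3(2) = -2 ✓
  (2) x² = (2)² = 4, and 4 < 16 ✓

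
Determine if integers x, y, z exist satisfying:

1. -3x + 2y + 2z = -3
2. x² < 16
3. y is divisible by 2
Yes

Take x = 1, y = 0, z = 0. Substituting into each constraint:
  (1) -3(1) + 2(0) + 2(0) = -3 ✓
  (2) x² = (1)² = 1, and 1 < 16 ✓
  (3) 0 = 2 × 0, remainder 0 ✓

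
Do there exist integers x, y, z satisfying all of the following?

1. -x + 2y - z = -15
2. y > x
Yes

Take x = -1, y = 0, z = 16. Substituting into each constraint:
  (1) 1 + 2(0) + (-16) = -15 ✓
  (2) 0 > -1 ✓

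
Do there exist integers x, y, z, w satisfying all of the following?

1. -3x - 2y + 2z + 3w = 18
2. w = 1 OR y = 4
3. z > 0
Yes

Take x = -8, y = 4, z = 1, w = 0. Substituting into each constraint:
  (1) -3(-8) - 2(4) + 2(1) + 3(0) = 18 ✓
  (2) y = 4, target 4 ✓ (second branch holds)
  (3) 1 > 0 ✓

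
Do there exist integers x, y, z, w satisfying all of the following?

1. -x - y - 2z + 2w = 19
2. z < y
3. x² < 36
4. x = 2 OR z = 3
Yes

Take x = 0, y = 5, z = 3, w = 15. Substituting into each constraint:
  (1) 0 + (-5) - 2(3) + 2(15) = 19 ✓
  (2) 3 < 5 ✓
  (3) x² = (0)² = 0, and 0 < 36 ✓
  (4) z = 3, target 3 ✓ (second branch holds)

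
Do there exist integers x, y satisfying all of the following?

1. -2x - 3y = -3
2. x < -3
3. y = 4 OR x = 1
No

The full constraint system is jointly infeasible over the integers. Each constraint and what it forces:

  - -2x - 3y = -3: is a linear equation tying the variables together
  - x < -3: bounds one variable relative to a constant
  - y = 4 OR x = 1: forces a choice: either y = 4 or x = 1

Split on the disjunction (y = 4 OR x = 1):
  • If y = 4: with y = 4, every remaining term of the linear equation is divisible by 2, so the left side is ≡ 0 (mod 2); but the right side 9 ≡ 1 (mod 2). No integers can satisfy it.
  • If x = 1: this contradicts the bound x ≤ -4.
Both branches are infeasible, so the system has no integer solution.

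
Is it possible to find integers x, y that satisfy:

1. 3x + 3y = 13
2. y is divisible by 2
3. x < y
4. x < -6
No

Even the single constraint (3x + 3y = 13) is infeasible over the integers.

  - 3x + 3y = 13: every term on the left is divisible by 3, so the LHS ≡ 0 (mod 3), but the RHS 13 is not — no integer solution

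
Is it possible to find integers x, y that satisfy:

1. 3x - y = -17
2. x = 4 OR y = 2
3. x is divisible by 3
No

The full constraint system is jointly infeasible over the integers. Each constraint and what it forces:

  - 3x - y = -17: is a linear equation tying the variables together
  - x = 4 OR y = 2: forces a choice: either x = 4 or y = 2
  - x is divisible by 3: restricts x to multiples of 3

Split on the disjunction (x = 4 OR y = 2):
  • If x = 4: this contradicts the divisibility constraint — 4 is not a multiple of 3.
  • If y = 2: with y = 2, writing x = 3x', every remaining term of the linear equation is divisible by 9, so the left side is ≡ 0 (mod 9); but the right side -15 ≡ 3 (mod 9). No integers can satisfy it.
Both branches are infeasible, so the system has no integer solution.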